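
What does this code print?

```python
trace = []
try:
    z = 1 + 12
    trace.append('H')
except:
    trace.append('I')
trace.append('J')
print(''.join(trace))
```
HJ

No exception, try block completes normally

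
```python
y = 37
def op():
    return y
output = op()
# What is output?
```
37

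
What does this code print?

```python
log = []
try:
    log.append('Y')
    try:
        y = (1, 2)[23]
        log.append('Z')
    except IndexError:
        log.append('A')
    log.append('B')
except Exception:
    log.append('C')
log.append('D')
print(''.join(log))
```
YABD

Inner exception caught by inner handler, outer continues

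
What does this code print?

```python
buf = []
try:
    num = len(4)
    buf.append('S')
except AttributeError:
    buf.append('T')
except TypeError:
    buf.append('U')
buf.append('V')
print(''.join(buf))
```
UV

TypeError is caught by its specific handler, not AttributeError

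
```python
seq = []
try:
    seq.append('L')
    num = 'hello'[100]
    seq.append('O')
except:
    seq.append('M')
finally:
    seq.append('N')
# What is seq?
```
['L', 'M', 'N']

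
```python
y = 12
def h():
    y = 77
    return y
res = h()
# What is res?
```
77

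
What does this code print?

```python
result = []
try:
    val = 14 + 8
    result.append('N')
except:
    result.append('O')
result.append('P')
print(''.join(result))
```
NP

No exception, try block completes normally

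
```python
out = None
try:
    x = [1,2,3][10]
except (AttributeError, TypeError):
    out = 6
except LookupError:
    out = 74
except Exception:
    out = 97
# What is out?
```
74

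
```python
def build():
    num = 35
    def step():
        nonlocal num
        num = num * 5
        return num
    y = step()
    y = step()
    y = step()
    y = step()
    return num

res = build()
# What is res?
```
21875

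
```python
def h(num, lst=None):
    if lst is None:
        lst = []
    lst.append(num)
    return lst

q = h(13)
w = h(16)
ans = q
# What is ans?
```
[13]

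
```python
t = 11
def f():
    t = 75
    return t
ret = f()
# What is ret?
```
75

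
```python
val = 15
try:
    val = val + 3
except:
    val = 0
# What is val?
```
18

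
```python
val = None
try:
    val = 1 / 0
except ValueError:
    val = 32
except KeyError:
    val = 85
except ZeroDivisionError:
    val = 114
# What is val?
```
114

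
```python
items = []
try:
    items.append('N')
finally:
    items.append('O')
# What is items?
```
['N', 'O']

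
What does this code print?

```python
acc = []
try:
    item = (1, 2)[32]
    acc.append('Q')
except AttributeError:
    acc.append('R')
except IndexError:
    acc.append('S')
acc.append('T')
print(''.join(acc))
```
ST

IndexError is caught by its specific handler, not AttributeError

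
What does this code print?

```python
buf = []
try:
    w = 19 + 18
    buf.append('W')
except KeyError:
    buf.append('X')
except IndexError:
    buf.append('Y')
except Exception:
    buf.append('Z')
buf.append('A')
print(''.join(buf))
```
WA

No exception, try block completes normally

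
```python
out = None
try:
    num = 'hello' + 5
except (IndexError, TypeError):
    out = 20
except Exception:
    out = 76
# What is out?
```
20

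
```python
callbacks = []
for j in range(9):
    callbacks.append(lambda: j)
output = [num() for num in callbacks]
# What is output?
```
[8, 8, 8, 8, 8, 8, 8, 8, 8]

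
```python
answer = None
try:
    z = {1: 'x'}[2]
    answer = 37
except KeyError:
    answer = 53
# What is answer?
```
53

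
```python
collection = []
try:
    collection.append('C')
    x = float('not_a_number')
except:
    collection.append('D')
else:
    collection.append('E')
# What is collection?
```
['C', 'D']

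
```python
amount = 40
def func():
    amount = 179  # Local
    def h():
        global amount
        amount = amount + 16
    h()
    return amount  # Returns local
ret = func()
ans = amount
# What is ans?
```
56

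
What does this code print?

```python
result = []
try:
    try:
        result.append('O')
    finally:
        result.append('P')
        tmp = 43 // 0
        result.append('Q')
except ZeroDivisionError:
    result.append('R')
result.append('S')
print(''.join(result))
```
OPRS

Exception in inner finally caught by outer except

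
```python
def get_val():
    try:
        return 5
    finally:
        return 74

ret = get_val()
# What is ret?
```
74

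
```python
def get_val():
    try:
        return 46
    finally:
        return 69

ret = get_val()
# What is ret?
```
69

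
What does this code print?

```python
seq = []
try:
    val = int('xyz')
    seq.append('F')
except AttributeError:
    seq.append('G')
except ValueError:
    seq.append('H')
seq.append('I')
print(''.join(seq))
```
HI

ValueError is caught by its specific handler, not AttributeError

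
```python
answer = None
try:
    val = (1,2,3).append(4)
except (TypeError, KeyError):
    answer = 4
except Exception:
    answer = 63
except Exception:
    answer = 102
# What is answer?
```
63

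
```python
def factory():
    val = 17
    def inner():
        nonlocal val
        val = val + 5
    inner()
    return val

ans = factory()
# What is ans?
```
22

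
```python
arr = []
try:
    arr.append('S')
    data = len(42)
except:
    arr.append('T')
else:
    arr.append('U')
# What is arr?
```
['S', 'T']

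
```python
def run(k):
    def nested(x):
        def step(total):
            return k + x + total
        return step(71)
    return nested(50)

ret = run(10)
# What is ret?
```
131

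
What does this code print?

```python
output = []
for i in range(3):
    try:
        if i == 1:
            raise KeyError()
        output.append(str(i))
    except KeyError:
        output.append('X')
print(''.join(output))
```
0X2

Exception on i=1 caught, loop continues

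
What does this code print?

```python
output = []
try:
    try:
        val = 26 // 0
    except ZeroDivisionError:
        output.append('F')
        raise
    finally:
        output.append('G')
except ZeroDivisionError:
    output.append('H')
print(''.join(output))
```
FGH

finally runs before re-raised exception propagates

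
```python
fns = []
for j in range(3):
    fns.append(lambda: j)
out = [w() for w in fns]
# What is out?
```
[2, 2, 2]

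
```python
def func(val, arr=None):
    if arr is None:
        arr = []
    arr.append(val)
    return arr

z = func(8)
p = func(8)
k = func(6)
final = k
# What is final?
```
[6]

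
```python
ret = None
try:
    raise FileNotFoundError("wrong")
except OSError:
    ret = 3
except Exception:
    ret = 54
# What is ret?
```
3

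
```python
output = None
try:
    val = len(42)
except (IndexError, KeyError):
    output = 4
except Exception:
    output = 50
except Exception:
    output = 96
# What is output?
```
50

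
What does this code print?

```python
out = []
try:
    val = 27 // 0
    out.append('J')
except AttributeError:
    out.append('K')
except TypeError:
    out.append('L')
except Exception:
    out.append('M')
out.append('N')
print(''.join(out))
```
MN

ZeroDivisionError not specifically caught, falls to Exception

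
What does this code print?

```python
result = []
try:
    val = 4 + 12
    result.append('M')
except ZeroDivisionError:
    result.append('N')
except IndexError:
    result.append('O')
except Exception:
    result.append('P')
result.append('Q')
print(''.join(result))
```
MQ

No exception, try block completes normally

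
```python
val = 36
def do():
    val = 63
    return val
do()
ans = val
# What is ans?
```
36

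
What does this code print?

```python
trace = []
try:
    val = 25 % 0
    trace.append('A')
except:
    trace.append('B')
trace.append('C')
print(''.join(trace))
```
BC

Exception raised in try, caught by bare except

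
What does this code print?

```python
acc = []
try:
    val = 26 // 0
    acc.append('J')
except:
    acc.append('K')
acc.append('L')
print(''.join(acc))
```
KL

Exception raised in try, caught by bare except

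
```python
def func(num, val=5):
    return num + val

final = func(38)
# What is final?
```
43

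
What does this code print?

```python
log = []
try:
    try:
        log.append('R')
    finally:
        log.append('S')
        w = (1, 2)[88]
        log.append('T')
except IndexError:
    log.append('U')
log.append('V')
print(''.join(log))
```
RSUV

Exception in inner finally caught by outer except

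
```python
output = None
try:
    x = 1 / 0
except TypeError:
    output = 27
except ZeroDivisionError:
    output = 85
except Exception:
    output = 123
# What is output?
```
85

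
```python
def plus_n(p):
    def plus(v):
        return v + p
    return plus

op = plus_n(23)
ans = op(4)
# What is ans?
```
27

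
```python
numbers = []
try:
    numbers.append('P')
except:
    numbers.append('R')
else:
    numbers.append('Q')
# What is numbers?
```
['P', 'Q']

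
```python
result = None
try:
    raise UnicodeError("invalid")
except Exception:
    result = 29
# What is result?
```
29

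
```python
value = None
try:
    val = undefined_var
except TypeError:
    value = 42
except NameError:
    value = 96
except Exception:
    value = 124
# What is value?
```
96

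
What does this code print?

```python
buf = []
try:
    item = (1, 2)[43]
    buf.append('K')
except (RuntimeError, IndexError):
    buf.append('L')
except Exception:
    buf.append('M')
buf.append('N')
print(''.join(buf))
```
LN

IndexError matches tuple containing it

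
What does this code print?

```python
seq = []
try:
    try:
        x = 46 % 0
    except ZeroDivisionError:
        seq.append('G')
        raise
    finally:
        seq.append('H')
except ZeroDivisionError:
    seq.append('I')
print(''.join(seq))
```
GHI

finally runs before re-raised exception propagates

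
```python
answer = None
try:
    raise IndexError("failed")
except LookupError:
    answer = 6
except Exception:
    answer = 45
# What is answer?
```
6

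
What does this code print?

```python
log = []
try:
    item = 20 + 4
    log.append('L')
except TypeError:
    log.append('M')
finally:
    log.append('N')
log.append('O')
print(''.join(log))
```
LNO

finally runs after normal execution too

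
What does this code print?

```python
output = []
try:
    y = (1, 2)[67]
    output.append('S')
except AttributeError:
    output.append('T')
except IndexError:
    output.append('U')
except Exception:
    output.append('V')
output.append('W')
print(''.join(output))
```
UW

IndexError matches before generic Exception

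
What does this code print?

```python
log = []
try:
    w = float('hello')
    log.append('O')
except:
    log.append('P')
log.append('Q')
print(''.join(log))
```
PQ

Exception raised in try, caught by bare except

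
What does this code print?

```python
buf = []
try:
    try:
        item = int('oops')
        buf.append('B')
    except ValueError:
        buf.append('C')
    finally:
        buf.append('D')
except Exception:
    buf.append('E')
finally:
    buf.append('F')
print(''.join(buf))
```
CDF

Both finally blocks run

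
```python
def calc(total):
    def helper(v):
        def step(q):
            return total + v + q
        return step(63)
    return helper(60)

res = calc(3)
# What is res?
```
126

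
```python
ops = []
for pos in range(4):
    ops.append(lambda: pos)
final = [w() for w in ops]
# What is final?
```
[3, 3, 3, 3]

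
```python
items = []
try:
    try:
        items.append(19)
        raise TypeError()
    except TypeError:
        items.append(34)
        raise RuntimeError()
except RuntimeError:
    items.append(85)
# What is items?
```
[19, 34, 85]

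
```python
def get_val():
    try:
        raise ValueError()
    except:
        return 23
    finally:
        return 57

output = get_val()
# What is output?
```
57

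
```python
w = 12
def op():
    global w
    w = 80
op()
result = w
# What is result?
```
80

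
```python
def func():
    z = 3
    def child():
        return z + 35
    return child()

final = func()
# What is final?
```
38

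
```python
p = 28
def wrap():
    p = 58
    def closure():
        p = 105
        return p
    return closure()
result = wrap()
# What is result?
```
105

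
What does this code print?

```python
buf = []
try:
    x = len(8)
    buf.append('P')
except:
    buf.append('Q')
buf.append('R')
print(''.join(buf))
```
QR

Exception raised in try, caught by bare except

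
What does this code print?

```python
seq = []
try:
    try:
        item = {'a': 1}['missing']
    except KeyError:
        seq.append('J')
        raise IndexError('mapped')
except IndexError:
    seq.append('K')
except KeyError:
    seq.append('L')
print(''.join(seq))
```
JK

New IndexError raised, caught by outer IndexError handler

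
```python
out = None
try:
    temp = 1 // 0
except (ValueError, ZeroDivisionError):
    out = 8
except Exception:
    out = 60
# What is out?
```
8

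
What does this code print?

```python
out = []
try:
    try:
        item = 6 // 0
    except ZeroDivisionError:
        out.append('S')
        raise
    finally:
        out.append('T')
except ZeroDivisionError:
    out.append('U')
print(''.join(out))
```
STU

finally runs before re-raised exception propagates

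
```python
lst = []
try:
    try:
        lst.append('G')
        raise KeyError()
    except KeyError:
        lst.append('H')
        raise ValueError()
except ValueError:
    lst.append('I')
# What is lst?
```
['G', 'H', 'I']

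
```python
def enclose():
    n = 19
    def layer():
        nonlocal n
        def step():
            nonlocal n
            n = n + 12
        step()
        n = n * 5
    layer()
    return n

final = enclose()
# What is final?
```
155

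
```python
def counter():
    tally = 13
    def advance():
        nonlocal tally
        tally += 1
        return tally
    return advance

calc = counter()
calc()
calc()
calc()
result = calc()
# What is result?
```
17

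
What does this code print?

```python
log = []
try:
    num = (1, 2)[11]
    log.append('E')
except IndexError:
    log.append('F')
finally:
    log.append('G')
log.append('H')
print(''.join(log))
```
FGH

finally always runs, even after exception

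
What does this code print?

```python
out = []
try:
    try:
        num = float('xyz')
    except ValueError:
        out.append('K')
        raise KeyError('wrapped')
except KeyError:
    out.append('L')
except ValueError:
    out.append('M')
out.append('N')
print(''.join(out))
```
KLN

KeyError raised and caught, original ValueError not re-raised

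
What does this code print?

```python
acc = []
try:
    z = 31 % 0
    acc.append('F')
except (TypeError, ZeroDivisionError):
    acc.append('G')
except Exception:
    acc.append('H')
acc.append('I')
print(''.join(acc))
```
GI

ZeroDivisionError matches tuple containing it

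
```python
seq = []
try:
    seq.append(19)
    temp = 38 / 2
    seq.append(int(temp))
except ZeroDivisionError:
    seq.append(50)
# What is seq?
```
[19, 19]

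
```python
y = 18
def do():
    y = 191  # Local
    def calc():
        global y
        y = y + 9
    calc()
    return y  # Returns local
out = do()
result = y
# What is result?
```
27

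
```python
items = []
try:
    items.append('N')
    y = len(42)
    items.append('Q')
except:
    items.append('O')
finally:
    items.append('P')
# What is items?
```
['N', 'O', 'P']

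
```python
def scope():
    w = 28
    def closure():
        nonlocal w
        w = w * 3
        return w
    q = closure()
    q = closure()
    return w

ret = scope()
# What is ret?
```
252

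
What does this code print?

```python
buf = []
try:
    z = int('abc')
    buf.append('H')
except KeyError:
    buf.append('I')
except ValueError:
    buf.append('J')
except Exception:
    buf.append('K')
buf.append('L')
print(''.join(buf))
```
JL

ValueError matches before generic Exception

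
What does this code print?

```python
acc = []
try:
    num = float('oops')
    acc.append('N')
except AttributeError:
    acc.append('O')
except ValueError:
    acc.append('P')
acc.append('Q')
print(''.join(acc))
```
PQ

ValueError is caught by its specific handler, not AttributeError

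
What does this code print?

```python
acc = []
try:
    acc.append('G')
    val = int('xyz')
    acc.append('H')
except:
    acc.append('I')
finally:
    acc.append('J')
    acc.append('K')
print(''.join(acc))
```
GIJK

Code before exception runs, then except, then all of finally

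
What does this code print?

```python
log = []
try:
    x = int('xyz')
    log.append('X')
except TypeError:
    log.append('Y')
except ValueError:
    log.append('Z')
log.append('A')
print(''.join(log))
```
ZA

ValueError is caught by its specific handler, not TypeError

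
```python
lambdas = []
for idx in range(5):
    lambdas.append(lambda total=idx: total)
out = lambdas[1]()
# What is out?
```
1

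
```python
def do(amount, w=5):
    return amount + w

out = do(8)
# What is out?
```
13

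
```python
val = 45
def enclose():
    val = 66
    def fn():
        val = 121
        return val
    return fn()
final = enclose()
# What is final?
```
121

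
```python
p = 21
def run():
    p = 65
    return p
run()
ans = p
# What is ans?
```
21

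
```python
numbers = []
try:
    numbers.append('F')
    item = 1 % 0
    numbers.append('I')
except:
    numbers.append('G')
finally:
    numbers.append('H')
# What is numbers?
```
['F', 'G', 'H']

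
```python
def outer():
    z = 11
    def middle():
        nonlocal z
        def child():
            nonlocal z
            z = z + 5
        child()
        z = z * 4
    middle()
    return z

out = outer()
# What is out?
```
64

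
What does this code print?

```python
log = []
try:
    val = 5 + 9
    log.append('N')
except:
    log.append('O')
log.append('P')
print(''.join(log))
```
NP

No exception, try block completes normally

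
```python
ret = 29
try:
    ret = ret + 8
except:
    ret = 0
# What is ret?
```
37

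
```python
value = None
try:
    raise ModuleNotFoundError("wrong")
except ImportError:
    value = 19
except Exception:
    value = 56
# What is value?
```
19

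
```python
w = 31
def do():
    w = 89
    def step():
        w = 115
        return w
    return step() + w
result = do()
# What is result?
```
204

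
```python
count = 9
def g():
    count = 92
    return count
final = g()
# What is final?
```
92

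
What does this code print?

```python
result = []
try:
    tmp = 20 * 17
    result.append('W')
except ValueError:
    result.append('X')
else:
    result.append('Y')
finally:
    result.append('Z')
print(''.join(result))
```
WYZ

else runs before finally when no exception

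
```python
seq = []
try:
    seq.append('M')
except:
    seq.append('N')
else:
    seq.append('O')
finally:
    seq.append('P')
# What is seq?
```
['M', 'O', 'P']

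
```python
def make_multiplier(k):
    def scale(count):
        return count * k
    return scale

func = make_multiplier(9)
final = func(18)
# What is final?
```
162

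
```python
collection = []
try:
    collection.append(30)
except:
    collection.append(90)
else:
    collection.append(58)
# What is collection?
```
[30, 58]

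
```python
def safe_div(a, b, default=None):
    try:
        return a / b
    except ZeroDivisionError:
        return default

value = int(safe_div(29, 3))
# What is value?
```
9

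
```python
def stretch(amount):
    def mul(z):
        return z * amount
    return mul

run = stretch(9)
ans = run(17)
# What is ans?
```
153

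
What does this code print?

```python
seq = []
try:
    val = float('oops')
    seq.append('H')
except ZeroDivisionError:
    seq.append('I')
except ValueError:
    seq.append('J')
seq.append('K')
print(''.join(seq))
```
JK

ValueError is caught by its specific handler, not ZeroDivisionError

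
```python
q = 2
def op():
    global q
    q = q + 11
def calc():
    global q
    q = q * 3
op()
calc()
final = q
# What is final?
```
39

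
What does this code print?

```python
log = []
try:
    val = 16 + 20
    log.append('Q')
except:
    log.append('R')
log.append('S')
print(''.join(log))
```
QS

No exception, try block completes normally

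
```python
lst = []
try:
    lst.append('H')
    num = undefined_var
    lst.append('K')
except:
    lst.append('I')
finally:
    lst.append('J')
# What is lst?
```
['H', 'I', 'J']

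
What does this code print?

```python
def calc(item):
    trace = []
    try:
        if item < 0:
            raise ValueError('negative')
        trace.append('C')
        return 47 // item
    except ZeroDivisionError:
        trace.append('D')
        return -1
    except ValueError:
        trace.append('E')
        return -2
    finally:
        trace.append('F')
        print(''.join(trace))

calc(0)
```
CDF

item=0 causes ZeroDivisionError, caught, finally prints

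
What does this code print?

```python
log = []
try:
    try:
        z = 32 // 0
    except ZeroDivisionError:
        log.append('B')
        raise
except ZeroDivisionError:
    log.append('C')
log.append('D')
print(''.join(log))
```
BCD

raise without argument re-raises current exception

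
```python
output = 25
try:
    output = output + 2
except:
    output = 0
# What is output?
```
27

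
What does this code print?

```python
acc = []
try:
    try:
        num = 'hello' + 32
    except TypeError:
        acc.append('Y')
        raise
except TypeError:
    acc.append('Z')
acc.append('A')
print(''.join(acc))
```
YZA

raise without argument re-raises current exception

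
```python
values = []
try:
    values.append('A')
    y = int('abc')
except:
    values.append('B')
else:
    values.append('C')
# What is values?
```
['A', 'B']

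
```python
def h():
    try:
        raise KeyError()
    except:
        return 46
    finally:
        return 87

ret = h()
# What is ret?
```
87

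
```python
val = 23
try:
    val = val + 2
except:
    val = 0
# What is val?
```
25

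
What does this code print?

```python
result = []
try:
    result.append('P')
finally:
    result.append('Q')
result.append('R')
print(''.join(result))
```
PQR

try/finally without except, no exception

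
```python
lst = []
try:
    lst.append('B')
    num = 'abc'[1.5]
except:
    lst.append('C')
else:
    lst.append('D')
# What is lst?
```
['B', 'C']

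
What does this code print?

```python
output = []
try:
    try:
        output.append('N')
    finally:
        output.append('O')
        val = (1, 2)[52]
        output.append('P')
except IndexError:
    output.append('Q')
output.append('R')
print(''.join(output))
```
NOQR

Exception in inner finally caught by outer except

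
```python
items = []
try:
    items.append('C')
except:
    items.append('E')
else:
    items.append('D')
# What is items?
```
['C', 'D']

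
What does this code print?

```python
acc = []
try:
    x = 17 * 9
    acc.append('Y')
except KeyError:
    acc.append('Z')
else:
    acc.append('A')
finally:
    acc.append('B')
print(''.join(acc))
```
YAB

else runs before finally when no exception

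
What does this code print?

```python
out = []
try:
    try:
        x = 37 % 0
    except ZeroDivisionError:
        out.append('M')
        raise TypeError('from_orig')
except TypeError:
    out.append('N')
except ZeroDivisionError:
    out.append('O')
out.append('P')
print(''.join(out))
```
MNP

TypeError raised and caught, original ZeroDivisionError not re-raised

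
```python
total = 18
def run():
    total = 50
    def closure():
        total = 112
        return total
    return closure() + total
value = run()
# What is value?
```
162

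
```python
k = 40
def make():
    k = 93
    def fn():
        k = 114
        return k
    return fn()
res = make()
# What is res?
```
114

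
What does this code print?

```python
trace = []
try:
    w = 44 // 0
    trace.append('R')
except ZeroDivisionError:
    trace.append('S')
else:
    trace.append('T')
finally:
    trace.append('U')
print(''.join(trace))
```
SU

Exception: except runs, else skipped, finally runs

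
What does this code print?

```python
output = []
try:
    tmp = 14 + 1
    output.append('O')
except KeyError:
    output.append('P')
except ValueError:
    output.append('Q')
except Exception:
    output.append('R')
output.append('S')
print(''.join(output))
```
OS

No exception, try block completes normally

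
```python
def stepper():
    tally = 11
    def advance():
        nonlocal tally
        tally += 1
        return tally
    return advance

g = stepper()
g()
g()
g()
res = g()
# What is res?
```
15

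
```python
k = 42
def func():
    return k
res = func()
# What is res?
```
42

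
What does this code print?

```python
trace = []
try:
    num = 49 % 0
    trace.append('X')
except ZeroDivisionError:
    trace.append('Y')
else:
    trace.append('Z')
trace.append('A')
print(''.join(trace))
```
YA

else block skipped when exception is caught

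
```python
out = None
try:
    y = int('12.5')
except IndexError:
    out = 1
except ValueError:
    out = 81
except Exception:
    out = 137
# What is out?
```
81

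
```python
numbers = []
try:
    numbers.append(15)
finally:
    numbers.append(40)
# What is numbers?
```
[15, 40]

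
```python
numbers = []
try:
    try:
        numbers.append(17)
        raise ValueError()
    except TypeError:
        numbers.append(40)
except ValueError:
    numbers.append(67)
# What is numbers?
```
[17, 67]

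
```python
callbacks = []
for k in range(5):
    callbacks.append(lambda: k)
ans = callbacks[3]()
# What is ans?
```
4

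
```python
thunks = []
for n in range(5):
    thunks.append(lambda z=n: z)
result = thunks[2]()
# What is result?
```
2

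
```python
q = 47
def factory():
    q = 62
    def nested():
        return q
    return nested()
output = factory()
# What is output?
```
62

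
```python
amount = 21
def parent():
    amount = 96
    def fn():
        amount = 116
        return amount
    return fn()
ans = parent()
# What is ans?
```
116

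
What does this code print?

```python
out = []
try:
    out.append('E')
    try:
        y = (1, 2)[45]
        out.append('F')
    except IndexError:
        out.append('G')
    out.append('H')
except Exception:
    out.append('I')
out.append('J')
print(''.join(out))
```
EGHJ

Inner exception caught by inner handler, outer continues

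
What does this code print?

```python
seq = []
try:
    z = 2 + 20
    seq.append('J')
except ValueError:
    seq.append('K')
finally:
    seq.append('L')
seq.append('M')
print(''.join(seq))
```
JLM

finally runs after normal execution too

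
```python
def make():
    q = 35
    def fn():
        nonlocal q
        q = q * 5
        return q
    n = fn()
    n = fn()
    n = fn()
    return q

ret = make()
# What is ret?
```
4375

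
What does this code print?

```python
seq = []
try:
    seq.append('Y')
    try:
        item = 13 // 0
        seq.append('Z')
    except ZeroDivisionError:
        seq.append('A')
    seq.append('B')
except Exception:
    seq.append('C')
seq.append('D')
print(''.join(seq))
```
YABD

Inner exception caught by inner handler, outer continues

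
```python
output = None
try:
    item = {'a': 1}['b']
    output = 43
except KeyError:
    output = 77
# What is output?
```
77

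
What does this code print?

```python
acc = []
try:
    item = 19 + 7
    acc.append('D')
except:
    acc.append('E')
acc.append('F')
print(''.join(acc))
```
DF

No exception, try block completes normally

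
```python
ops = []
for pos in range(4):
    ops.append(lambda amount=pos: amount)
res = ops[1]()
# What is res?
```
1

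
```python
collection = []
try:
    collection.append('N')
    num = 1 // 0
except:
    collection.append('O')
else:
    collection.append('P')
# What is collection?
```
['N', 'O']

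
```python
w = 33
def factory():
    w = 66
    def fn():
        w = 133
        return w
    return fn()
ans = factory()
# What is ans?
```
133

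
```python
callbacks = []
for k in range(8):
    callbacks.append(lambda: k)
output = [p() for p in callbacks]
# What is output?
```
[7, 7, 7, 7, 7, 7, 7, 7]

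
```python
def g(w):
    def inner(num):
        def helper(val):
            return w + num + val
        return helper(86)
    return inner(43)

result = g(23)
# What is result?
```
152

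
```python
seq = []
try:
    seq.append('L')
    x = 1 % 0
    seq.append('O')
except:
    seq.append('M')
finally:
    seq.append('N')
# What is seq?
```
['L', 'M', 'N']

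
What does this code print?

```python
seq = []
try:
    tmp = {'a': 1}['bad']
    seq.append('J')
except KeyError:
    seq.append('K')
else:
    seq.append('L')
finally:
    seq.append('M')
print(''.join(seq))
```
KM

Exception: except runs, else skipped, finally runs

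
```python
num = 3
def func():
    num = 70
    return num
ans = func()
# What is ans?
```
70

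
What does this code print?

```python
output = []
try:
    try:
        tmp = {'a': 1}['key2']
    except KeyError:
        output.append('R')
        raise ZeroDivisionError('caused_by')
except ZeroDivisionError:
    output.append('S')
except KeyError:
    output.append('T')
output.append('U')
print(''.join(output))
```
RSU

ZeroDivisionError raised and caught, original KeyError not re-raised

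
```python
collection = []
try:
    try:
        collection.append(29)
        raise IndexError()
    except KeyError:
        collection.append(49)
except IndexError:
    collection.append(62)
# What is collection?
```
[29, 62]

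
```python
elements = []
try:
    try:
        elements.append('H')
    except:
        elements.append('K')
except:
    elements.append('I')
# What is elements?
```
['H']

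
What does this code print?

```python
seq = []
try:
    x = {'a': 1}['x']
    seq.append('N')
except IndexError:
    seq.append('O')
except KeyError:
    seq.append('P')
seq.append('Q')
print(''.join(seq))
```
PQ

KeyError is caught by its specific handler, not IndexError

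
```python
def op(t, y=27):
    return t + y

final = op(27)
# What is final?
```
54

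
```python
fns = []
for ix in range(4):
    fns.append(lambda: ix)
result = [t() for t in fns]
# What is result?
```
[3, 3, 3, 3]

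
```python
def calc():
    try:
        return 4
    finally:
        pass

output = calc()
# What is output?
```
4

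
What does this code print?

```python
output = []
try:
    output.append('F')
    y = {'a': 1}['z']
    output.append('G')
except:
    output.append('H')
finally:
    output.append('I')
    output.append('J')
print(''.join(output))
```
FHIJ

Code before exception runs, then except, then all of finally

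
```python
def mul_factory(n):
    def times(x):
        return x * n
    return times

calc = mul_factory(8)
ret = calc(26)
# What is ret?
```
208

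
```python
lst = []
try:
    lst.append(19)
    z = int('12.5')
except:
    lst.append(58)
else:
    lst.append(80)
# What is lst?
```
[19, 58]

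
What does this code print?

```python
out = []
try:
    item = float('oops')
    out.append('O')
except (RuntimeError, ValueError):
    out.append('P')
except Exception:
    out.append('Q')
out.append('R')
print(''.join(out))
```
PR

ValueError matches tuple containing it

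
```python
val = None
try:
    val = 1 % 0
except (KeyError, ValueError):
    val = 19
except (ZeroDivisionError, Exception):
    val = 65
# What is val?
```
65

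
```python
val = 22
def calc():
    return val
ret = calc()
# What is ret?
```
22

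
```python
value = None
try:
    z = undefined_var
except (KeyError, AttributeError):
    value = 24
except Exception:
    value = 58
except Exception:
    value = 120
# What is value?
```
58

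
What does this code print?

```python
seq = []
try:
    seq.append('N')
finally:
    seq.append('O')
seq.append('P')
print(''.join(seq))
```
NOP

try/finally without except, no exception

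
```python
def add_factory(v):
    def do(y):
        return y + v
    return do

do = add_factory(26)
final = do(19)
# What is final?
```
45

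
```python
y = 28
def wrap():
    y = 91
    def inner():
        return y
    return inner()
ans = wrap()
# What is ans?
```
91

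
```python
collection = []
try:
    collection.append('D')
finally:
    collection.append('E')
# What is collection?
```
['D', 'E']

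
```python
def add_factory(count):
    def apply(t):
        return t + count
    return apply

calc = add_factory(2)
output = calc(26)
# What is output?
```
28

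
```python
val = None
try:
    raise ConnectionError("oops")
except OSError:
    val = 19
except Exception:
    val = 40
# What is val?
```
19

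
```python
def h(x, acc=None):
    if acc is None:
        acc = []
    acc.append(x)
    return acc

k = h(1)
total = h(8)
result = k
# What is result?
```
[1]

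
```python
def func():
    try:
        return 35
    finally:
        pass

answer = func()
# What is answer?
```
35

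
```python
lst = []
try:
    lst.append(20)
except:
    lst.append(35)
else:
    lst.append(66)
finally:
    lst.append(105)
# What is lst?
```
[20, 66, 105]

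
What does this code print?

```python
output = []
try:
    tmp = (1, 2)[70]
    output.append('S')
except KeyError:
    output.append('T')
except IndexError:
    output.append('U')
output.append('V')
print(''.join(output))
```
UV

IndexError is caught by its specific handler, not KeyError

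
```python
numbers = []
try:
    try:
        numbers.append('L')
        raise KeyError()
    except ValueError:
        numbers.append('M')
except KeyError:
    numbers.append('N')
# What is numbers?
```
['L', 'N']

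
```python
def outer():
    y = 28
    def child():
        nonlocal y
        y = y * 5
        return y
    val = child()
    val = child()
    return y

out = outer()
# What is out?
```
700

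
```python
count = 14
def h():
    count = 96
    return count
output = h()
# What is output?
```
96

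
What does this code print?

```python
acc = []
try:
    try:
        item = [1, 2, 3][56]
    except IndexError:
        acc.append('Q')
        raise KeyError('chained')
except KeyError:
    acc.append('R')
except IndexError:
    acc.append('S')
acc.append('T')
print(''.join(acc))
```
QRT

KeyError raised and caught, original IndexError not re-raised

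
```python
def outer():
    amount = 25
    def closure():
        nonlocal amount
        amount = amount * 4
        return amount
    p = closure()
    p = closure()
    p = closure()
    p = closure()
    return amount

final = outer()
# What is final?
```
6400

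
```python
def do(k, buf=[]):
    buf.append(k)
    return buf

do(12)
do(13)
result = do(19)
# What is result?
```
[12, 13, 19]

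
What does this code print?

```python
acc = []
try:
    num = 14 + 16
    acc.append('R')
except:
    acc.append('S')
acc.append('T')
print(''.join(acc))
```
RT

No exception, try block completes normally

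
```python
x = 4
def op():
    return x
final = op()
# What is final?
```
4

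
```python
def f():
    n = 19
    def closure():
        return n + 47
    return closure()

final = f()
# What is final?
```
66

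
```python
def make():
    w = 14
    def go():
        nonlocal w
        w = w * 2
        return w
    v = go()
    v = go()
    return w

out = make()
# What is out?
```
56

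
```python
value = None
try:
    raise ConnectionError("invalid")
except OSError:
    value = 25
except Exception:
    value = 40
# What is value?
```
25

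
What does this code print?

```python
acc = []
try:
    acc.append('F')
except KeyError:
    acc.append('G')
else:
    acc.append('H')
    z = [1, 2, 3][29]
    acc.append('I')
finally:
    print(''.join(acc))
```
FH

Try succeeds, else appends 'H', IndexError in else is uncaught, finally prints before exception propagates ('I' never appended)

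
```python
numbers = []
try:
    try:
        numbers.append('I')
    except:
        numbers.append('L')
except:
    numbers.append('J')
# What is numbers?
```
['I']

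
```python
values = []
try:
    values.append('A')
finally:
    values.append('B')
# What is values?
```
['A', 'B']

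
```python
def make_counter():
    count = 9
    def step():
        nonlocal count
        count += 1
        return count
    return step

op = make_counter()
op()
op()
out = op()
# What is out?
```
12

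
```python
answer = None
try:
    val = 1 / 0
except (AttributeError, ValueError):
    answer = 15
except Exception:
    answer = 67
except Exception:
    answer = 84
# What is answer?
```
67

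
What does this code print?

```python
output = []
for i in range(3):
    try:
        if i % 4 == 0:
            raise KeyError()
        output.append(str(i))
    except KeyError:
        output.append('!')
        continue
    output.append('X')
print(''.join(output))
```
!1X2X

continue in except skips rest of loop body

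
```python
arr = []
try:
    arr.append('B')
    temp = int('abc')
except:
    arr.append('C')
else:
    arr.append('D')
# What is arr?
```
['B', 'C']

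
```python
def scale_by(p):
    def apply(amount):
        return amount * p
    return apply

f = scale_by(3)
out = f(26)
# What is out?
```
78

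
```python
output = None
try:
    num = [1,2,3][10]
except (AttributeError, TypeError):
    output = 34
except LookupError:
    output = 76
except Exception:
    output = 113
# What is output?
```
76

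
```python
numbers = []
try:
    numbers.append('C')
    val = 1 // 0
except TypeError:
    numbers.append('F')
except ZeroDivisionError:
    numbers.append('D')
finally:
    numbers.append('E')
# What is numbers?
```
['C', 'D', 'E']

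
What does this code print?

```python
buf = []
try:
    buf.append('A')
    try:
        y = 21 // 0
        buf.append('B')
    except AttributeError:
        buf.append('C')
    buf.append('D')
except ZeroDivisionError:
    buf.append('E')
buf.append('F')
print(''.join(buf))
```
AEF

Inner handler doesn't match, propagates to outer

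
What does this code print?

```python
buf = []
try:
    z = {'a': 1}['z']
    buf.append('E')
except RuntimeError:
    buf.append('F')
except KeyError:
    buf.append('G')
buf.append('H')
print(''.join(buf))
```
GH

KeyError is caught by its specific handler, not RuntimeError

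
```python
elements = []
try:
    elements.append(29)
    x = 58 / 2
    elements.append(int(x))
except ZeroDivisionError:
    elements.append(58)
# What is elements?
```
[29, 29]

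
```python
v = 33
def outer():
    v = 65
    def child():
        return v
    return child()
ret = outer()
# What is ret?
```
65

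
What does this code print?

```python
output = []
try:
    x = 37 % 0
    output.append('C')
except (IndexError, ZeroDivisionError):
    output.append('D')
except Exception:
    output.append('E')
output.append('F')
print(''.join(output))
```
DF

ZeroDivisionError matches tuple containing it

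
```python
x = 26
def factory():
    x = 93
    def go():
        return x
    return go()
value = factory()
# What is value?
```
93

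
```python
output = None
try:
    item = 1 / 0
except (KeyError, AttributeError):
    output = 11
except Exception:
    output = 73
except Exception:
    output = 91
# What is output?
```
73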